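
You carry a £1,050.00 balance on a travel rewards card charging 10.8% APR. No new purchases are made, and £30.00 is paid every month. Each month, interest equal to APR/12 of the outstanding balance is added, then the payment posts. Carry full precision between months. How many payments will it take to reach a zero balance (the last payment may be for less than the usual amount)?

43 payments

Monthly rate r = 10.8%/12 = 0.9% = 0.009.
Recurrence: B ← B·(1+r) − £30.00.
Month 1: interest £9.45; balance after payment £1,029.45.
Month 2: interest £9.27; balance after payment £1,008.72.
Closed form: n = −ln(1 − rB₀/P)/ln(1+r) = −ln(0.685)/ln(1.009) ≈ 42.226, so the balance reaches zero during payment 43.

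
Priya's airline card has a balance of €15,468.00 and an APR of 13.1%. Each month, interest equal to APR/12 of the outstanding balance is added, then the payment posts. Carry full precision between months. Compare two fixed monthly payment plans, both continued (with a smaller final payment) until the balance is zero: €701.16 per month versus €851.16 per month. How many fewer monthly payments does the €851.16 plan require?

5 fewer payments

Monthly rate r = 13.1%/12 = 1.09167% = 0.0109167.
At €701.16/mo: n = ⌈−ln(1 − rB₀/P)/ln(1+r)⌉ = 26 payments (last €264.97); total interest = total paid − €15,468.00 = €2,325.97.
At €851.16/mo: 21 payments (last €313.00); total interest €1,868.20.
Payments saved = 26 − 21 = 5.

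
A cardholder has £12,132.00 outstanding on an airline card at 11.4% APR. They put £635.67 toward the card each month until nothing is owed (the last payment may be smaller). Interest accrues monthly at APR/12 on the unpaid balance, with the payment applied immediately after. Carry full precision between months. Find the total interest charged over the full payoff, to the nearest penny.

£1,317.83

Monthly rate r = 11.4%/12 = 0.95% = 0.0095.
Payoff takes n = ⌈−ln(1 − rB₀/P)/ln(1+r)⌉ = ⌈21.158⌉ = 22 payments; the last is £100.76.
Total paid = 21·£635.67 + £100.76 = £13,449.83.
Total interest = total paid − principal = £13,449.83 − £12,132.00 = £1,317.83.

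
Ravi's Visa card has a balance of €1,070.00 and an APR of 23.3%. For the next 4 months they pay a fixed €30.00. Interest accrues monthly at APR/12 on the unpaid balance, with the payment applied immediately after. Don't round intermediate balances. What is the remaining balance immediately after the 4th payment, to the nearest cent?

€1,032.01

Monthly rate r = 23.3%/12 = 1.94167% = 0.0194167.
Each month: B ← B·(1+r) − €30.00.
Month 1: interest €20.78; balance after payment €1,060.78.
Month 2: interest €20.60; balance after payment €1,051.37.
Month 3: interest €20.41; balance after payment €1,041.79.
Month 4: interest €20.23; balance after payment €1,032.01.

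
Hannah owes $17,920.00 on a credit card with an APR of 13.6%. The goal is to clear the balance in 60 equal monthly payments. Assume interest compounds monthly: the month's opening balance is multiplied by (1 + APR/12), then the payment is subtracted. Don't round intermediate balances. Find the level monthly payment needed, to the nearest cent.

$413.26

Monthly rate r = 13.6%/12 = 1.13333% = 0.0113333.
Level-payment amortization: P = B₀·r / (1 − (1+r)^(−n)) = 17920.00·0.0113333 / (1 − 1.01133^(−60)).
Denominator 1 − (1+r)^(−60) = 0.491441759.
P = 203.093 / 0.491441759 ≈ 413.26.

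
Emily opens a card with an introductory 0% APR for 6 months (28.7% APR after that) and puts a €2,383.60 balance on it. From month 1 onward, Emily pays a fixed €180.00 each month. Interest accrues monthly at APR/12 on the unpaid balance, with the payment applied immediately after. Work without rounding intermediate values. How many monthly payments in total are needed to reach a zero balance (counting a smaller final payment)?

Promo months 1–6 at r₀ = 0%/12 = 0; months 7+ at r₁ = 28.7%/12 = 0.0239167.
After month 6 (no interest yet): B = €2,383.60 − 6·€180.00 = €1,303.60.
Then at r₁ with €180.00/mo: n₂ = −ln(1 − r₁·B/P)/ln(1+r₁) ≈ 8.05 → 9 more payments.

15 payments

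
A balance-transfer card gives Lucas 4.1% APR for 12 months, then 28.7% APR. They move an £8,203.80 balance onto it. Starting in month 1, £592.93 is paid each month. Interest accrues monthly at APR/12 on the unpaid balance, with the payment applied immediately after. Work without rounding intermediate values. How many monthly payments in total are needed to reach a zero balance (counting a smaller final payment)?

15 payments

Promo months 1–12 at r₀ = 4.1%/12 = 0.00341667; months 13+ at r₁ = 28.7%/12 = 0.0239167.
After month 12: iterate B ← B·(1+r₀) − £592.93 for 12 months → £1,296.15.
Then at r₁ with £592.93/mo: n₂ = −ln(1 − r₁·B/P)/ln(1+r₁) ≈ 2.27 → 3 more payments.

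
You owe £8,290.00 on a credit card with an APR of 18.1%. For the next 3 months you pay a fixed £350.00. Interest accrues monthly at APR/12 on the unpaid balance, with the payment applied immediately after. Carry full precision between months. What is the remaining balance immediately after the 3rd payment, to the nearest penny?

Monthly rate r = 18.1%/12 = 1.50833% = 0.0150833.
Each month: B ← B·(1+r) − £350.00.
Month 1: interest £125.04; balance after payment £8,065.04.
Month 2: interest £121.65; balance after payment £7,836.69.
Month 3: interest £118.20; balance after payment £7,604.89.

£7,604.89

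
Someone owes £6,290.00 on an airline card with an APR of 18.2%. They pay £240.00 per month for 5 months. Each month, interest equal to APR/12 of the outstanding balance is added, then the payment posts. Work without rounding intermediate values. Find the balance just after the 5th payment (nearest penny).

Monthly rate r = 18.2%/12 = 1.51667% = 0.0151667.
Each month: B ← B·(1+r) − £240.00.
Month 1: interest £95.40; balance after payment £6,145.40.
Month 2: interest £93.21; balance after payment £5,998.60.
Month 3: interest £90.98; balance after payment £5,849.58.
Month 4: interest £88.72; balance after payment £5,698.30.
Month 5: interest £86.42; balance after payment £5,544.73.

£5,544.73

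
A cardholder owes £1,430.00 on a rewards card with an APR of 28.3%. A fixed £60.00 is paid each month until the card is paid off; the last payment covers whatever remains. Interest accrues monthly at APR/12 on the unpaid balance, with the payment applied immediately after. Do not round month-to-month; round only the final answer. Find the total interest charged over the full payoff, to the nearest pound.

Monthly rate r = 28.3%/12 = 2.35833% = 0.0235833.
Payoff takes n = ⌈−ln(1 − rB₀/P)/ln(1+r)⌉ = ⌈35.423⌉ = 36 payments; the last is £25.55.
Total paid = 35·£60.00 + £25.55 = £2,125.55.
Total interest = total paid − principal = £2,125.55 − £1,430.00 = £695.55.

£696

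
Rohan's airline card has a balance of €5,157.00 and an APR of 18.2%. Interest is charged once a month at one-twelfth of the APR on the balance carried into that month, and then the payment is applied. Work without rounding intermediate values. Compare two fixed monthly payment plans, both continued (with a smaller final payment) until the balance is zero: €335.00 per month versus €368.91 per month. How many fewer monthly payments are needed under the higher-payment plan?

Monthly rate r = 18.2%/12 = 1.51667% = 0.0151667.
At €335.00/mo: n = ⌈−ln(1 − rB₀/P)/ln(1+r)⌉ = 18 payments (last €222.93); total interest = total paid − €5,157.00 = €760.93.
At €368.91/mo: 16 payments (last €306.36); total interest €683.01.
Payments saved = 18 − 16 = 2.

2 fewer payments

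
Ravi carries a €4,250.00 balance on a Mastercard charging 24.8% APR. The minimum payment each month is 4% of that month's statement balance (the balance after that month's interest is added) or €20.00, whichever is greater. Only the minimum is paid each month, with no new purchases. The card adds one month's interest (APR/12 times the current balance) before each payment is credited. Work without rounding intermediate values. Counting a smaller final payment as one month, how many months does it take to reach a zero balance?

141 months

Monthly rate r = 24.8%/12 = 2.06667% = 0.0206667.
While 4% of the post-interest balance exceeds €20.00, each month B ← (B·(1+r))·(1 − 0.04), i.e. B shrinks by the factor (1+r)·0.96 = 0.97984.
This holds for months 1–107. Entering month 108 the balance is €480.83; 4% of the post-interest balance is now below €20.00, so the flat €20.00 minimum applies from here.
From month 108 a fixed €20.00 at rate r clears €480.83 in 34 more payments. Total: 107 + 34 = 141 months.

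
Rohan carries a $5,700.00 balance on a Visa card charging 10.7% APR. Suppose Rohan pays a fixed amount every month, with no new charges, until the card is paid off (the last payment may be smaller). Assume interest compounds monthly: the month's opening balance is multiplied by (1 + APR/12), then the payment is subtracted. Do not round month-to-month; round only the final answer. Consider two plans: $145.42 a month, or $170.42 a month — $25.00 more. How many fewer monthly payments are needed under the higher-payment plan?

9 fewer payments

Monthly rate r = 10.7%/12 = 0.891667% = 0.00891667.
At $145.42/mo: n = ⌈−ln(1 − rB₀/P)/ln(1+r)⌉ = 49 payments (last $64.35); total interest = total paid − $5,700.00 = $1,344.51.
At $170.42/mo: 40 payments (last $152.62); total interest $1,099.00.
Payments saved = 49 − 40 = 9.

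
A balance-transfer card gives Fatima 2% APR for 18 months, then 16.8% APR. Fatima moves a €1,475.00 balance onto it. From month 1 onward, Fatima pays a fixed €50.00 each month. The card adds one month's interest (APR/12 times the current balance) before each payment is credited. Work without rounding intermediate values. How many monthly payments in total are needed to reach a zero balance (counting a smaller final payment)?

32 months

Promo months 1–18 at r₀ = 2%/12 = 0.00166667; months 19+ at r₁ = 16.8%/12 = 0.014.
After month 18: iterate B ← B·(1+r₀) − €50.00 for 18 months → €607.02.
Then at r₁ with €50.00/mo: n₂ = −ln(1 − r₁·B/P)/ln(1+r₁) ≈ 13.40 → 14 more payments.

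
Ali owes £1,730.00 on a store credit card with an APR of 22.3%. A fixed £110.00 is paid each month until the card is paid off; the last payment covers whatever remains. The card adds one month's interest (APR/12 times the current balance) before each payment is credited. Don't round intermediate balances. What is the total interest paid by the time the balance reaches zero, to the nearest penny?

Monthly rate r = 22.3%/12 = 1.85833% = 0.0185833.
Payoff takes n = ⌈−ln(1 − rB₀/P)/ln(1+r)⌉ = ⌈18.774⌉ = 19 payments; the last is £85.34.
Total paid = 18·£110.00 + £85.34 = £2,065.34.
Total interest = total paid − principal = £2,065.34 − £1,730.00 = £335.34.

£335.34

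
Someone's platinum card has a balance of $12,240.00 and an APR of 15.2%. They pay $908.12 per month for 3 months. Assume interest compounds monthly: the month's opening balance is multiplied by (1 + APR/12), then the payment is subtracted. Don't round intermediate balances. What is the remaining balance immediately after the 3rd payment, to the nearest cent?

Monthly rate r = 15.2%/12 = 1.26667% = 0.0126667.
Each month: B ← B·(1+r) − $908.12.
Month 1: interest $155.04; balance after payment $11,486.92.
Month 2: interest $145.50; balance after payment $10,724.30.
Month 3: interest $135.84; balance after payment $9,952.02.

$9,952.02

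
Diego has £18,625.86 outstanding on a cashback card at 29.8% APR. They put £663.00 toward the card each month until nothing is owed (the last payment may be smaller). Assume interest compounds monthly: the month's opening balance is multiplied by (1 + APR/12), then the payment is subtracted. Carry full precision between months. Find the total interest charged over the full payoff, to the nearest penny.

£13,705.88

Monthly rate r = 29.8%/12 = 2.48333% = 0.0248333.
Payoff takes n = ⌈−ln(1 − rB₀/P)/ln(1+r)⌉ = ⌈48.764⌉ = 49 payments; the last is £507.74.
Total paid = 48·£663.00 + £507.74 = £32,331.74.
Total interest = total paid − principal = £32,331.74 − £18,625.86 = £13,705.88.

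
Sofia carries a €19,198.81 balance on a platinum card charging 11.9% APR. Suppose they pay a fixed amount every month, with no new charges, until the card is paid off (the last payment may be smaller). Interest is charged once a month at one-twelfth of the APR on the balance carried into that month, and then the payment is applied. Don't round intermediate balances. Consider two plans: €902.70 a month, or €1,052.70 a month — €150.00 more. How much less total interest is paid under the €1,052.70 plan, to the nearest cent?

€385.90

Monthly rate r = 11.9%/12 = 0.991667% = 0.00991667.
At €902.70/mo: n = ⌈−ln(1 − rB₀/P)/ln(1+r)⌉ = 25 payments (last €4.31); total interest = total paid − €19,198.81 = €2,470.30.
At €1,052.70/mo: 21 payments (last €229.21); total interest €2,084.40.
Interest saved = €2,470.30 − €2,084.40 = €385.90.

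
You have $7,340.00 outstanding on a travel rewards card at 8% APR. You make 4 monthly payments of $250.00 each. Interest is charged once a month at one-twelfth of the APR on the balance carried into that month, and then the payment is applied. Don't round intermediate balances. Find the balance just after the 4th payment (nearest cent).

Monthly rate r = 8%/12 = 0.666667% = 0.00666667.
Each month: B ← B·(1+r) − $250.00.
Month 1: interest $48.93; balance after payment $7,138.93.
Month 2: interest $47.59; balance after payment $6,936.53.
Month 3: interest $46.24; balance after payment $6,732.77.
Month 4: interest $44.89; balance after payment $6,527.65.

$6,527.65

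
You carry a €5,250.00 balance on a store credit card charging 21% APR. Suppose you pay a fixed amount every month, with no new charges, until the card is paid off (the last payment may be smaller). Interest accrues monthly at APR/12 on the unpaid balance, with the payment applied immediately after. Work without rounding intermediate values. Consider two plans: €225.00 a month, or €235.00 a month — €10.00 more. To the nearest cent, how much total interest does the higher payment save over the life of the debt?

€89.44

Monthly rate r = 21%/12 = 1.75% = 0.0175.
At €225.00/mo: n = ⌈−ln(1 − rB₀/P)/ln(1+r)⌉ = 31 payments (last €56.82); total interest = total paid − €5,250.00 = €1,556.82.
At €235.00/mo: 29 payments (last €137.38); total interest €1,467.38.
Interest saved = €1,556.82 − €1,467.38 = €89.44.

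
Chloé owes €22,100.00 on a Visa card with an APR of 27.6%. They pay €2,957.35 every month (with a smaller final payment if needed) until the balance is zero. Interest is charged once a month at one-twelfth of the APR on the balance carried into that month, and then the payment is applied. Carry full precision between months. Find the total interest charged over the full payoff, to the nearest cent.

Monthly rate r = 27.6%/12 = 2.3% = 0.023.
Payoff takes n = ⌈−ln(1 − rB₀/P)/ln(1+r)⌉ = ⌈8.294⌉ = 9 payments; the last is €875.42.
Total paid = 8·€2,957.35 + €875.42 = €24,534.22.
Total interest = total paid − principal = €24,534.22 − €22,100.00 = €2,434.22.

€2,434.22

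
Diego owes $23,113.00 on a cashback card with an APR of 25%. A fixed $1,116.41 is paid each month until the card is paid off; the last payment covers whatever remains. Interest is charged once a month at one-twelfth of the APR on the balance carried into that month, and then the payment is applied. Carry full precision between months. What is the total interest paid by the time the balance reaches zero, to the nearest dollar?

Monthly rate r = 25%/12 = 2.08333% = 0.0208333.
Payoff takes n = ⌈−ln(1 − rB₀/P)/ln(1+r)⌉ = ⌈27.374⌉ = 28 payments; the last is $419.73.
Total paid = 27·$1,116.41 + $419.73 = $30,562.80.
Total interest = total paid − principal = $30,562.80 − $23,113.00 = $7,449.80.

$7,450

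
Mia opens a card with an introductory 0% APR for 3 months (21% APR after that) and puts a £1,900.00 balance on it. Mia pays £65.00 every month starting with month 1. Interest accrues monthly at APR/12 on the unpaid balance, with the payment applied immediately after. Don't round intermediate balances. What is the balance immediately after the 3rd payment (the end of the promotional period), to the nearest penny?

£1,705.00

Promo months 1–3 at r₀ = 0%/12 = 0; months 4+ at r₁ = 21%/12 = 0.0175.
After month 3 (no interest yet): B = £1,900.00 − 3·£65.00 = £1,705.00.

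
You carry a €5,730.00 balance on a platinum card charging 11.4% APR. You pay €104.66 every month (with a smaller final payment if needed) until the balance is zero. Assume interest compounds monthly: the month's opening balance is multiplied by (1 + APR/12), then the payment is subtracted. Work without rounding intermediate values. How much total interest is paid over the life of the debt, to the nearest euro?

Monthly rate r = 11.4%/12 = 0.95% = 0.0095.
Payoff takes n = ⌈−ln(1 − rB₀/P)/ln(1+r)⌉ = ⌈77.651⌉ = 78 payments; the last is €68.26.
Total paid = 77·€104.66 + €68.26 = €8,127.08.
Total interest = total paid − principal = €8,127.08 − €5,730.00 = €2,397.08.

€2,397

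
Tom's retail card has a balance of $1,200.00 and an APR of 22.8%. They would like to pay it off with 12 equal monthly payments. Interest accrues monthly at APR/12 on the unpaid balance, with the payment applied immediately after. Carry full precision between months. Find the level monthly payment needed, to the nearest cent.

Monthly rate r = 22.8%/12 = 1.9% = 0.019.
Level-payment amortization: P = B₀·r / (1 − (1+r)^(−n)) = 1200.00·0.019 / (1 − 1.019^(−12)).
Denominator 1 − (1+r)^(−12) = 0.202171048.
P = 22.8 / 0.202171048 ≈ 112.78.

$112.78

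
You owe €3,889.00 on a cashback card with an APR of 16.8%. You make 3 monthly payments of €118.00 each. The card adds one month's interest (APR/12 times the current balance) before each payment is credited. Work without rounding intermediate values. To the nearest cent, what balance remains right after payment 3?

Monthly rate r = 16.8%/12 = 1.4% = 0.014.
Each month: B ← B·(1+r) − €118.00.
Month 1: interest €54.45; balance after payment €3,825.45.
Month 2: interest €53.56; balance after payment €3,761.00.
Month 3: interest €52.65; balance after payment €3,695.66.

€3,695.66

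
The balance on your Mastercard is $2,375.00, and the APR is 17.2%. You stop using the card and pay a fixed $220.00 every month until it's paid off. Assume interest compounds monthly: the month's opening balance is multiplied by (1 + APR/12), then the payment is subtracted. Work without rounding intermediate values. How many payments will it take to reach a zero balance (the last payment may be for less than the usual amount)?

Monthly rate r = 17.2%/12 = 1.43333% = 0.0143333.
Recurrence: B ← B·(1+r) − $220.00.
Month 1: interest $34.04; balance after payment $2,189.04.
Month 2: interest $31.38; balance after payment $2,000.42.
Closed form: n = −ln(1 − rB₀/P)/ln(1+r) = −ln(0.84527)/ln(1.01433) ≈ 11.812, so the balance reaches zero during payment 12.

12 months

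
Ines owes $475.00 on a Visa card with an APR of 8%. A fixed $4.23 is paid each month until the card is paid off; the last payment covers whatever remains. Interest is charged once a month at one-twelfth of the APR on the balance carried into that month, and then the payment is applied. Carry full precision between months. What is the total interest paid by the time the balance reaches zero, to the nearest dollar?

Monthly rate r = 8%/12 = 0.666667% = 0.00666667.
Payoff takes n = ⌈−ln(1 − rB₀/P)/ln(1+r)⌉ = ⌈207.809⌉ = 208 payments; the last is $3.42.
Total paid = 207·$4.23 + $3.42 = $879.03.
Total interest = total paid − principal = $879.03 − $475.00 = $404.03.

$404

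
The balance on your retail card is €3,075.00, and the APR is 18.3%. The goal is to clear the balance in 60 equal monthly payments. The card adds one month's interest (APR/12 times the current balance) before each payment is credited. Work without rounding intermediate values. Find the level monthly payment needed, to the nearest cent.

Monthly rate r = 18.3%/12 = 1.525% = 0.01525.
Level-payment amortization: P = B₀·r / (1 − (1+r)^(−n)) = 3075.00·0.01525 / (1 − 1.01525^(−60)).
Denominator 1 − (1+r)^(−60) = 0.596707533.
P = 46.8938 / 0.596707533 ≈ 78.59.

€78.59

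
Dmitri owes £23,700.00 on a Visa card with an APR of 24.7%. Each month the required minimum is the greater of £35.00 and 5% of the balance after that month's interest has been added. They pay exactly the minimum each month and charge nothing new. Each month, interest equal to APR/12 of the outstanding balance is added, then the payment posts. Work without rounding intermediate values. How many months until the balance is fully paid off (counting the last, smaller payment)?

140 months

Monthly rate r = 24.7%/12 = 2.05833% = 0.0205833.
While 5% of the post-interest balance exceeds £35.00, each month B ← (B·(1+r))·(1 − 0.05), i.e. B shrinks by the factor (1+r)·0.95 = 0.96955.
This holds for months 1–115. Entering month 116 the balance is £676.92; 5% of the post-interest balance is now below £35.00, so the flat £35.00 minimum applies from here.
From month 116 a fixed £35.00 at rate r clears £676.92 in 25 more payments. Total: 115 + 25 = 140 months.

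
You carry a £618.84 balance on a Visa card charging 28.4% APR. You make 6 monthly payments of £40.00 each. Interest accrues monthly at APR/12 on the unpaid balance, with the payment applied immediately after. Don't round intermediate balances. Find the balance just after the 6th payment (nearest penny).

Monthly rate r = 28.4%/12 = 2.36667% = 0.0236667.
Each month: B ← B·(1+r) − £40.00.
Month 1: interest £14.65; balance after payment £593.49.
Month 2: interest £14.05; balance after payment £567.53.
Month 3: interest £13.43; balance after payment £540.96.
Month 4: interest £12.80; balance after payment £513.77.
Month 5: interest £12.16; balance after payment £485.93.
Month 6: interest £11.50; balance after payment £457.43.

£457.43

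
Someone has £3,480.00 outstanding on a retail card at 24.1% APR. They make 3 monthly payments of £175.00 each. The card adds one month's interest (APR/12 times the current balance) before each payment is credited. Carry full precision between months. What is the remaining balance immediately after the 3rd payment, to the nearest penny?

Monthly rate r = 24.1%/12 = 2.00833% = 0.0200833.
Each month: B ← B·(1+r) − £175.00.
Month 1: interest £69.89; balance after payment £3,374.89.
Month 2: interest £67.78; balance after payment £3,267.67.
Month 3: interest £65.63; balance after payment £3,158.29.

£3,158.29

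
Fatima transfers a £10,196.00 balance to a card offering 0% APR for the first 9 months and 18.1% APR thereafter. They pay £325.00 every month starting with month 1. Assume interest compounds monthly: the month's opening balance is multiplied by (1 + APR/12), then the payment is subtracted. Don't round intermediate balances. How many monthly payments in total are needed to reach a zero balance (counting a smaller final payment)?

37 payments

Promo months 1–9 at r₀ = 0%/12 = 0; months 10+ at r₁ = 18.1%/12 = 0.0150833.
After month 9 (no interest yet): B = £10,196.00 − 9·£325.00 = £7,271.00.
Then at r₁ with £325.00/mo: n₂ = −ln(1 − r₁·B/P)/ln(1+r₁) ≈ 27.50 → 28 more payments.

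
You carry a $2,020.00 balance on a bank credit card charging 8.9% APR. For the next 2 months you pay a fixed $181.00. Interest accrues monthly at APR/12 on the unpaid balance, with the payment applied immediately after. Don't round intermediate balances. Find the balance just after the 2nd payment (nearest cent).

Monthly rate r = 8.9%/12 = 0.741667% = 0.00741667.
Each month: B ← B·(1+r) − $181.00.
Month 1: interest $14.98; balance after payment $1,853.98.
Month 2: interest $13.75; balance after payment $1,686.73.

$1,686.73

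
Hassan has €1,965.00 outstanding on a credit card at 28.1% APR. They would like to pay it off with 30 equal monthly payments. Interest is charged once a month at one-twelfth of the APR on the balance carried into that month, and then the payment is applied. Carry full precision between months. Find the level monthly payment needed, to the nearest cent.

Monthly rate r = 28.1%/12 = 2.34167% = 0.0234167.
Level-payment amortization: P = B₀·r / (1 − (1+r)^(−n)) = 1965.00·0.0234167 / (1 − 1.02342^(−30)).
Denominator 1 − (1+r)^(−30) = 0.500626559.
P = 46.0138 / 0.500626559 ≈ 91.91.

€91.91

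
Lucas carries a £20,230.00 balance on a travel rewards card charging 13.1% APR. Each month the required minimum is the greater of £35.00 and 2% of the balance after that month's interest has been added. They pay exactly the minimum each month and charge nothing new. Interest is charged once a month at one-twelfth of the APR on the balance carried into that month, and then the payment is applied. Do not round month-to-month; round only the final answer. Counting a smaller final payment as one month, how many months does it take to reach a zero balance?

Monthly rate r = 13.1%/12 = 1.09167% = 0.0109167.
While 2% of the post-interest balance exceeds £35.00, each month B ← (B·(1+r))·(1 − 0.02), i.e. B shrinks by the factor (1+r)·0.98 = 0.9907.
This holds for months 1–264. Entering month 265 the balance is £1,716.07; 2% of the post-interest balance is now below £35.00, so the flat £35.00 minimum applies from here.
From month 265 a fixed £35.00 at rate r clears £1,716.07 in 71 more payments. Total: 264 + 71 = 335 months.

335 months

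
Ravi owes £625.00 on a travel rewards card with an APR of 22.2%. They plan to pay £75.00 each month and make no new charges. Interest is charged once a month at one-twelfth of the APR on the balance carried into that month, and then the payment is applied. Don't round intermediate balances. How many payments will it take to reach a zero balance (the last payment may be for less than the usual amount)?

Monthly rate r = 22.2%/12 = 1.85% = 0.0185.
Recurrence: B ← B·(1+r) − £75.00.
Month 1: interest £11.56; balance after payment £561.56.
Month 2: interest £10.39; balance after payment £496.95.
Closed form: n = −ln(1 − rB₀/P)/ln(1+r) = −ln(0.84583)/ln(1.0185) ≈ 9.134, so the balance reaches zero during payment 10.

10 months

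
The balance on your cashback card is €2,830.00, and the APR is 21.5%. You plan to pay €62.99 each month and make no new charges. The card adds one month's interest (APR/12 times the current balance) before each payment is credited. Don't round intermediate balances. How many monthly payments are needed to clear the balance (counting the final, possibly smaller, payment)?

Monthly rate r = 21.5%/12 = 1.79167% = 0.0179167.
Recurrence: B ← B·(1+r) − €62.99.
Month 1: interest €50.70; balance after payment €2,817.71.
Month 2: interest €50.48; balance after payment €2,805.21.
Closed form: n = −ln(1 − rB₀/P)/ln(1+r) = −ln(0.19504)/ln(1.01792) ≈ 92.044, so the balance reaches zero during payment 93.

93 months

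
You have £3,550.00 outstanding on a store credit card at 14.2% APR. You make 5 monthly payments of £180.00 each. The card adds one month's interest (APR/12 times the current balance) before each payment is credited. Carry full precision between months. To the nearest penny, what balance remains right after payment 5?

Monthly rate r = 14.2%/12 = 1.18333% = 0.0118333.
Each month: B ← B·(1+r) − £180.00.
Month 1: interest £42.01; balance after payment £3,412.01.
Month 2: interest £40.38; balance after payment £3,272.38.
Month 3: interest £38.72; balance after payment £3,131.11.
Month 4: interest £37.05; balance after payment £2,988.16.
Month 5: interest £35.36; balance after payment £2,843.52.

£2,843.52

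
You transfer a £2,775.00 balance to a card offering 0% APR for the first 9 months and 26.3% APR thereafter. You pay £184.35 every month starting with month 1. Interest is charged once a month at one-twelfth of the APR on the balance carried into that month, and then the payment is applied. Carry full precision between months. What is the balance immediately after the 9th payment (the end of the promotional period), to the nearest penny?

Promo months 1–9 at r₀ = 0%/12 = 0; months 10+ at r₁ = 26.3%/12 = 0.0219167.
After month 9 (no interest yet): B = £2,775.00 − 9·£184.35 = £1,115.85.

£1,115.85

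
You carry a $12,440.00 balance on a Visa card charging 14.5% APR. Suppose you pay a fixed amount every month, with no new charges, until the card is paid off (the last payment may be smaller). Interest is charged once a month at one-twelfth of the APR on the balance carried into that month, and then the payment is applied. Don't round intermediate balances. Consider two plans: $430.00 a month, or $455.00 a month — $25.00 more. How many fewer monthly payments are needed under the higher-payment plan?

2 fewer payments

Monthly rate r = 14.5%/12 = 1.20833% = 0.0120833.
At $430.00/mo: n = ⌈−ln(1 − rB₀/P)/ln(1+r)⌉ = 36 payments (last $349.28); total interest = total paid − $12,440.00 = $2,959.28.
At $455.00/mo: 34 payments (last $177.34); total interest $2,752.34.
Payments saved = 36 − 34 = 2.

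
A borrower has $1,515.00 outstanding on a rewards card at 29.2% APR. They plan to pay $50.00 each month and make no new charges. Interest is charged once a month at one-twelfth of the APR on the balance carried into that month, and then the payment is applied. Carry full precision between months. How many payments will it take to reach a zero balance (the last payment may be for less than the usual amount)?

56 months

Monthly rate r = 29.2%/12 = 2.43333% = 0.0243333.
Recurrence: B ← B·(1+r) − $50.00.
Month 1: interest $36.86; balance after payment $1,501.87.
Month 2: interest $36.55; balance after payment $1,488.41.
Closed form: n = −ln(1 − rB₀/P)/ln(1+r) = −ln(0.2627)/ln(1.02433) ≈ 55.600, so the balance reaches zero during payment 56.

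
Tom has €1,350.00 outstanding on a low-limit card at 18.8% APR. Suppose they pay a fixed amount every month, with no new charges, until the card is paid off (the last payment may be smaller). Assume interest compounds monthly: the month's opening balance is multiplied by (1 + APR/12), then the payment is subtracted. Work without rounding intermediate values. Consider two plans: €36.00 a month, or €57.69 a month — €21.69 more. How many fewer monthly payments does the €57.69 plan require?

Monthly rate r = 18.8%/12 = 1.56667% = 0.0156667.
At €36.00/mo: n = ⌈−ln(1 − rB₀/P)/ln(1+r)⌉ = 57 payments (last €34.72); total interest = total paid − €1,350.00 = €700.72.
At €57.69/mo: 30 payments (last €21.87); total interest €344.88.
Payments saved = 57 − 30 = 27.

27 fewer payments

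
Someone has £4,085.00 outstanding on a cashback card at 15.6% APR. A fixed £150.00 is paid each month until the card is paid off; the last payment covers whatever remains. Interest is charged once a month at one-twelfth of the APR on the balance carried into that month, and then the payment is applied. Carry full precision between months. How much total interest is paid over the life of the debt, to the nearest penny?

£990.23

Monthly rate r = 15.6%/12 = 1.3% = 0.013.
Payoff takes n = ⌈−ln(1 − rB₀/P)/ln(1+r)⌉ = ⌈33.834⌉ = 34 payments; the last is £125.23.
Total paid = 33·£150.00 + £125.23 = £5,075.23.
Total interest = total paid − principal = £5,075.23 − £4,085.00 = £990.23.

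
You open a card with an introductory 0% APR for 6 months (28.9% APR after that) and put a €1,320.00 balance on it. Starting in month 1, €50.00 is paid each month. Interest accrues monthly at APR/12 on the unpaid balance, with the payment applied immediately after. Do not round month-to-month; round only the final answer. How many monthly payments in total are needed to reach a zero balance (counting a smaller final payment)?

Promo months 1–6 at r₀ = 0%/12 = 0; months 7+ at r₁ = 28.9%/12 = 0.0240833.
After month 6 (no interest yet): B = €1,320.00 − 6·€50.00 = €1,020.00.
Then at r₁ with €50.00/mo: n₂ = −ln(1 − r₁·B/P)/ln(1+r₁) ≈ 28.40 → 29 more payments.

35 months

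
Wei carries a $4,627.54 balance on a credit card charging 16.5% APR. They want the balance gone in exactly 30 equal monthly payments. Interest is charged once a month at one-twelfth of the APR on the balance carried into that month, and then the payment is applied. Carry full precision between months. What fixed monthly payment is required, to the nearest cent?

$189.29

Monthly rate r = 16.5%/12 = 1.375% = 0.01375.
Level-payment amortization: P = B₀·r / (1 − (1+r)^(−n)) = 4627.54·0.01375 / (1 − 1.01375^(−30)).
Denominator 1 − (1+r)^(−30) = 0.336143849.
P = 63.6287 / 0.336143849 ≈ 189.29.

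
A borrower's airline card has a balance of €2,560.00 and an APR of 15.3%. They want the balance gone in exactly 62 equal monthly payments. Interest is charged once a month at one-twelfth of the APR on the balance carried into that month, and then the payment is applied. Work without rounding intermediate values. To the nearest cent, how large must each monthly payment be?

Monthly rate r = 15.3%/12 = 1.275% = 0.01275.
Level-payment amortization: P = B₀·r / (1 − (1+r)^(−n)) = 2560.00·0.01275 / (1 − 1.01275^(−62)).
Denominator 1 − (1+r)^(−62) = 0.544109665.
P = 32.64 / 0.544109665 ≈ 59.99.

€59.99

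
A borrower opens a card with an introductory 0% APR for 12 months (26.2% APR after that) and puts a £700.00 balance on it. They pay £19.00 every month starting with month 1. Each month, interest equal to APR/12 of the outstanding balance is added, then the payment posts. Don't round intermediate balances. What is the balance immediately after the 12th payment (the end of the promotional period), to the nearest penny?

£472.00

Promo months 1–12 at r₀ = 0%/12 = 0; months 13+ at r₁ = 26.2%/12 = 0.0218333.
After month 12 (no interest yet): B = £700.00 − 12·£19.00 = £472.00.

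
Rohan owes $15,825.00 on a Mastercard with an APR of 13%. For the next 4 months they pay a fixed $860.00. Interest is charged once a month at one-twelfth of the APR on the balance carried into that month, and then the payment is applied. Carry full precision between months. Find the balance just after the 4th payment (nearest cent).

$13,025.67

Monthly rate r = 13%/12 = 1.08333% = 0.0108333.
Each month: B ← B·(1+r) − $860.00.
Month 1: interest $171.44; balance after payment $15,136.44.
Month 2: interest $163.98; balance after payment $14,440.42.
Month 3: interest $156.44; balance after payment $13,736.85.
Month 4: interest $148.82; balance after payment $13,025.67.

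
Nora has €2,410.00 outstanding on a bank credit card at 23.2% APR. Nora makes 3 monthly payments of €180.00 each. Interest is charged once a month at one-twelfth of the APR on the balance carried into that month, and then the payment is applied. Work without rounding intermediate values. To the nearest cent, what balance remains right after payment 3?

Monthly rate r = 23.2%/12 = 1.93333% = 0.0193333.
Each month: B ← B·(1+r) − €180.00.
Month 1: interest €46.59; balance after payment €2,276.59.
Month 2: interest €44.01; balance after payment €2,140.61.
Month 3: interest €41.39; balance after payment €2,001.99.

€2,001.99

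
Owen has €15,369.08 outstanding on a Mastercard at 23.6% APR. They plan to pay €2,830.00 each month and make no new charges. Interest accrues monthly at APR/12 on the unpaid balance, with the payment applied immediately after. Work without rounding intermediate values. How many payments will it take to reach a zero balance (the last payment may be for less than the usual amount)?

6 payments

Monthly rate r = 23.6%/12 = 1.96667% = 0.0196667.
Recurrence: B ← B·(1+r) − €2,830.00.
Month 1: interest €302.26; balance after payment €12,841.34.
Month 2: interest €252.55; balance after payment €10,263.88.
Month 3: interest €201.86; balance after payment €7,635.74.
Month 4: interest €150.17; balance after payment €4,955.91.
Month 5: interest €97.47; balance after payment €2,223.38.
Month 6: interest €43.73; balance after payment €0.00.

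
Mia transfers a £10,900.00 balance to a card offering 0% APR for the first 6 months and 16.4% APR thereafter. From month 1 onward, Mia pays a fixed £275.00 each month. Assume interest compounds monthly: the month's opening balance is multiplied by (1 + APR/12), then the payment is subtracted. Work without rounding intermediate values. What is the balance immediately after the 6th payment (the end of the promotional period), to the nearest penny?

Promo months 1–6 at r₀ = 0%/12 = 0; months 7+ at r₁ = 16.4%/12 = 0.0136667.
After month 6 (no interest yet): B = £10,900.00 − 6·£275.00 = £9,250.00.

£9,250.00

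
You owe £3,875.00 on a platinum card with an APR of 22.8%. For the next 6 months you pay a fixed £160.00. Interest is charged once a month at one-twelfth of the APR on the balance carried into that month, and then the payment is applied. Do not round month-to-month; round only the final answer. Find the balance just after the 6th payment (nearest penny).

£3,331.50

Monthly rate r = 22.8%/12 = 1.9% = 0.019.
Each month: B ← B·(1+r) − £160.00.
Month 1: interest £73.62; balance after payment £3,788.62.
Month 2: interest £71.98; balance after payment £3,700.61.
Month 3: interest £70.31; balance after payment £3,610.92.
Month 4: interest £68.61; balance after payment £3,519.53.
Month 5: interest £66.87; balance after payment £3,426.40.
Month 6: interest £65.10; balance after payment £3,331.50.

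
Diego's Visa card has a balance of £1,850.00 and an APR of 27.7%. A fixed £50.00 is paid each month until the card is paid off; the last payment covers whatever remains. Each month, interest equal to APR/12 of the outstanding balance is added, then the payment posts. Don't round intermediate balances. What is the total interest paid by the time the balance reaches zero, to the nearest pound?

£2,367

Monthly rate r = 27.7%/12 = 2.30833% = 0.0230833.
Payoff takes n = ⌈−ln(1 − rB₀/P)/ln(1+r)⌉ = ⌈84.340⌉ = 85 payments; the last is £17.13.
Total paid = 84·£50.00 + £17.13 = £4,217.13.
Total interest = total paid − principal = £4,217.13 − £1,850.00 = £2,367.13.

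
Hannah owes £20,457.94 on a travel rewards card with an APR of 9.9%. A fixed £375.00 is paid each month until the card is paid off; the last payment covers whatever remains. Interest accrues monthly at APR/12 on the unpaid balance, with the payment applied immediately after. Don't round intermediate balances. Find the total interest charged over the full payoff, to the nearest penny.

£6,834.87

Monthly rate r = 9.9%/12 = 0.825% = 0.00825.
Payoff takes n = ⌈−ln(1 − rB₀/P)/ln(1+r)⌉ = ⌈72.780⌉ = 73 payments; the last is £292.81.
Total paid = 72·£375.00 + £292.81 = £27,292.81.
Total interest = total paid − principal = £27,292.81 − £20,457.94 = £6,834.87.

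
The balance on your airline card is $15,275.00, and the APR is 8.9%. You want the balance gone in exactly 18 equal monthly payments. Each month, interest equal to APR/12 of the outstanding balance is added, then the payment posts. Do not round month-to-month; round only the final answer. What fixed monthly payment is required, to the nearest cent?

$909.65

Monthly rate r = 8.9%/12 = 0.741667% = 0.00741667.
Level-payment amortization: P = B₀·r / (1 − (1+r)^(−n)) = 15275.00·0.00741667 / (1 − 1.00742^(−18)).
Denominator 1 − (1+r)^(−18) = 0.124541362.
P = 113.29 / 0.124541362 ≈ 909.65.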